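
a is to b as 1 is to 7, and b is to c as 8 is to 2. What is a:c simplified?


Given a:b = 1:7 and b:c = 8:2
Make b consistent. Multiply first ratio by 8: a:b = 8:56
Multiply second ratio by 7: b:c = 56:14
Now b = 56 in both, so a:b:c = 8:56:14
Therefore a:c = 8:14
Simplify by GCD: a:c = 4:7

4:7


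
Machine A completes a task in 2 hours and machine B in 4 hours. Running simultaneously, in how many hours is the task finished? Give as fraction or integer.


Rate of A = 1/2 job per hour
Rate of B = 1/4 job per hour
Combined rate = 1/2 + 1/4
Find common denominator: (4 + 2)/(2*4) = 6/8
Combined rate = 3/4 job per hour
Time together = 1 / (3/4) = 4/3 hours

4/3


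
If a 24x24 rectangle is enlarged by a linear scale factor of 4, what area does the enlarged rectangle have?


Original dimensions: 24 x 24
Enlargement factor = 4
New width = 24 * 4 = 96
New height = 24 * 4 = 96
New area = 96 * 96 = 9216

9216


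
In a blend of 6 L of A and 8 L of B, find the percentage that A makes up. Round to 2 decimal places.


Volume of A = 6 L
Volume of B = 8 L
Total volume = 6 + 8 = 14 L
Percentage of A = (6/14) * 100
= 42.86%

42.86


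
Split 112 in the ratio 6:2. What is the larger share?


Total parts = 6 + 2 = 8
Value per part = 112 / 8 = 14
First share = 6 * 14 = 84
Second share = 2 * 14 = 28
Larger share = 84

84


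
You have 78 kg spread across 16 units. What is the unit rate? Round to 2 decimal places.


Total kg = 78
Number of units = 16
Unit rate = 78 / 16
= 4.88 kg per unit

4.88


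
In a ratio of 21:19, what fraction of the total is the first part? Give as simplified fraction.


Total parts = 21 + 19 = 40
First part fraction = 21/40
Simplify: 21/40 = 21/40

21/40


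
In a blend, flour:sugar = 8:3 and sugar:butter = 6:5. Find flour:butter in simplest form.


Given a:b = 8:3 and b:c = 6:5
Make b consistent. Multiply first ratio by 6: a:b = 48:18
Multiply second ratio by 3: b:c = 18:15
Now b = 18 in both, so a:b:c = 48:18:15
Therefore a:c = 48:15
Simplify by GCD: a:c = 16:5

16:5


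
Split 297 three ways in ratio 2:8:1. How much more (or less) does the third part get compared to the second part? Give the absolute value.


Total parts = 2 + 8 + 1 = 11
Value per part = 297 / 11 = 27
Shares: 2*27=54, 8*27=216, 1*27=27
Third share = 27, second share = 216
Difference = |27 - 216| = 189

189


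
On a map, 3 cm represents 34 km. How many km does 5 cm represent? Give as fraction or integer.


Map scale: 3 cm = 34 km
Measured distance on map = 5 cm
Set up proportion: 5 * 34 / 3
= 170 / 3
= 170/3 km

170/3


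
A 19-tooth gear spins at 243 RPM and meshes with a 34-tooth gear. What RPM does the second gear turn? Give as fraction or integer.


Gear ratio: teeth_A * RPM_A = teeth_B * RPM_B
19 * 243 = 34 * RPM_B
4617 = 34 * RPM_B
RPM_B = 4617 / 34
RPM_B = 4617/34

4617/34


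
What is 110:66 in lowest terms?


Find GCD(110, 66)
GCD = 22
Divide both by 22: 110/22 = 5, 66/22 = 3
Simplified ratio = 5:3

5:3


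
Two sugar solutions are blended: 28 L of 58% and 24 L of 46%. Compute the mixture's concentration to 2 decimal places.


Solute in mixture 1 = 58% of 28 L = 28*58/100 = 406/25 L
Solute in mixture 2 = 46% of 24 L = 24*46/100 = 276/25 L
Total solute = 406/25 + 276/25 = 682/25 L
Total volume = 28 + 24 = 52 L
Final concentration = 682/25/52 * 100 = 52.46%

52.46


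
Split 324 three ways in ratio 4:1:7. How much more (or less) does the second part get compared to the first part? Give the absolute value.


Total parts = 4 + 1 + 7 = 12
Value per part = 324 / 12 = 27
Shares: 4*27=108, 1*27=27, 7*27=189
Second share = 27, first share = 108
Difference = |27 - 108| = 81

81


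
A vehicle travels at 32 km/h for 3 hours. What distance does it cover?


Using distance = speed * time
Speed = 32 km/h
Time = 3 hours
Distance = 32 * 3
= 96 km

96


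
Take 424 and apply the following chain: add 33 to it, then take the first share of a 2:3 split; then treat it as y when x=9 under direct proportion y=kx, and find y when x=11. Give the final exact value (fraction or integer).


Start with 424.
Step 1: Add 33: 424+33=457; split 2:3 first = 457*2/5 = 914/5
Step 2: Direct prop: k = (914/5)/9; new y = k*11 = 914/5*11/9 = 10054/45
Final result = 10054/45

10054/45


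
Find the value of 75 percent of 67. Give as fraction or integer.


Compute 75% of 67
Convert percentage: 75% = 75/100
Multiply: 67 * 75/100
= 5025/100
= 201/4

201/4


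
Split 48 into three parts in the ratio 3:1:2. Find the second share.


Ratio = 3:1:2
Total parts = 3 + 1 + 2 = 6
Value per part = 48 / 6 = 8
First share = 3 * 8 = 24
Middle share = 1 * 8 = 8
Third share = 2 * 8 = 16

8


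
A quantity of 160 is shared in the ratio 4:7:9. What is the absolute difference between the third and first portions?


Total parts = 4 + 7 + 9 = 20
Value per part = 160 / 20 = 8
Shares: 4*8=32, 7*8=56, 9*8=72
Third share = 72, first share = 32
Difference = |72 - 32| = 40

40


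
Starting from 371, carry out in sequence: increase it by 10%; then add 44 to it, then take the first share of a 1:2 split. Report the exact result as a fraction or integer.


Start with 371.
Step 1: Increase by 10%: 371 * 110/100 = 4081/10
Step 2: Add 44: 4081/10+44=4521/10; split 1:2 first = 4521/10*1/3 = 1507/10
Final result = 1507/10

1507/10


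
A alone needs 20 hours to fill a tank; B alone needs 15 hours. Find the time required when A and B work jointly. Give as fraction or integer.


Rate of A = 1/20 job per hour
Rate of B = 1/15 job per hour
Combined rate = 1/20 + 1/15
Find common denominator: (15 + 20)/(20*15) = 35/300
Combined rate = 7/60 job per hour
Time together = 1 / (7/60) = 60/7 hours

60/7


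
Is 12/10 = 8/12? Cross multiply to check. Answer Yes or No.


Cross multiply to check 12/10 = 8/12
Left cross product: 12 * 12 = 144
Right cross product: 10 * 8 = 80
144 != 80
Not equal, so proportions differ => No

No


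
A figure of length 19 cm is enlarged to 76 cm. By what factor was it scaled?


Original length = 19 cm
Scaled length = 76 cm
Scale factor = 76 / 19
= 4

4


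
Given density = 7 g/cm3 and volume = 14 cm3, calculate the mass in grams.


Using mass = density * volume
Density = 7 g/cm3
Volume = 14 cm3
Mass = 7 * 14
= 98 g

98


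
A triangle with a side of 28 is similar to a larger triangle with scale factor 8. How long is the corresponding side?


Similar triangles have proportional sides
Scale factor = 8
Smaller side = 28
Corresponding larger side = 28 * 8
= 224

224


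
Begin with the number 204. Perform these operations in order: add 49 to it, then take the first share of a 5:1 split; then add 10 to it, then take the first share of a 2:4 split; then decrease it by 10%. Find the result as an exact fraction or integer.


Start with 204.
Step 1: Add 49: 204+49=253; split 5:1 first = 253*5/6 = 1265/6
Step 2: Add 10: 1265/6+10=1325/6; split 2:4 first = 1325/6*2/6 = 1325/18
Step 3: Decrease by 10%: 1325/18 * 90/100 = 265/4
Final result = 265/4

265/4


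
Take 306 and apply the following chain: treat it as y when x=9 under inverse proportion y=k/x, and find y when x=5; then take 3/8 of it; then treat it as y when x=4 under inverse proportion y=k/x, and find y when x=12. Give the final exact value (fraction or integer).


Start with 306.
Step 1: Inverse prop: k = (306)*9; new y = k/5 = 306*9/5 = 2754/5
Step 2: Take 3/8: 2754/5 * 3/8 = 4131/20
Step 3: Inverse prop: k = (4131/20)*4; new y = k/12 = 4131/20*4/12 = 1377/20
Final result = 1377/20

1377/20


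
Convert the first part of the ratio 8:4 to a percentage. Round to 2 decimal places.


Total parts = 8 + 4 = 12
First part fraction = 8/12
Percentage = (8/12) * 100
= 0.666667 * 100
= 66.67%

66.67


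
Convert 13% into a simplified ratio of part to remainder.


Part = 13%, Remainder = 87%
Ratio = 13:87
GCD(13, 87) = 1
Simplify: 13:87 = 13:87

13:87


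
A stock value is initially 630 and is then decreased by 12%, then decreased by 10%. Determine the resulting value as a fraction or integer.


Start: 630
Step 1: decrease by 12% => multiply by 88/100
  630 * 88/100 = 2772/5
Step 2: decrease by 10% => multiply by 90/100
  2772/5 * 90/100 = 12474/25
Final value = 12474/25

12474/25


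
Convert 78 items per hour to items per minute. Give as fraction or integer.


Converting from per hour to per minute
Rate = 78 items per hour
Divide by 60: 78/60
= 13/10 items per minute

13/10


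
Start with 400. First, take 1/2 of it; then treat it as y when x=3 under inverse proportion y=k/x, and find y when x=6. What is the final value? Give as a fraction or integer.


Start with 400.
Step 1: Take 1/2: 400 * 1/2 = 200
Step 2: Inverse prop: k = (200)*3; new y = k/6 = 200*3/6 = 100
Final result = 100

100


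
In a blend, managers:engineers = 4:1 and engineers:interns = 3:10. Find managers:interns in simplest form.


Given a:b = 4:1 and b:c = 3:10
Make b consistent. Multiply first ratio by 3: a:b = 12:3
Multiply second ratio by 1: b:c = 3:10
Now b = 3 in both, so a:b:c = 12:3:10
Therefore a:c = 12:10
Simplify by GCD: a:c = 6:5

6:5


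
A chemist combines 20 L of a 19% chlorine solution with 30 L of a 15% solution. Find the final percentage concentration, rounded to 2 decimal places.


Solute in mixture 1 = 19% of 20 L = 20*19/100 = 19/5 L
Solute in mixture 2 = 15% of 30 L = 30*15/100 = 9/2 L
Total solute = 19/5 + 9/2 = 83/10 L
Total volume = 20 + 30 = 50 L
Final concentration = 83/10/50 * 100 = 16.60%

16.60


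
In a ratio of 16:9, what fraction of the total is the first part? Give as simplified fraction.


Total parts = 16 + 9 = 25
First part fraction = 16/25
Simplify: 16/25 = 16/25

16/25


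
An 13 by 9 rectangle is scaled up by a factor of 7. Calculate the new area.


Original dimensions: 13 x 9
Enlargement factor = 7
New width = 13 * 7 = 91
New height = 9 * 7 = 63
New area = 91 * 63 = 5733

5733


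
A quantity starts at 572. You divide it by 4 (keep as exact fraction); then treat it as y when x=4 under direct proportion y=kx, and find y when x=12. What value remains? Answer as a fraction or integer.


Start with 572.
Step 1: Divide by 4: 572 / 4 = 143
Step 2: Direct prop: k = (143)/4; new y = k*12 = 143*12/4 = 429
Final result = 429

429


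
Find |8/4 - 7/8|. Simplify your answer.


Simplify: 8/4 = 2 and 7/8 = 7/8
Find common denominator: LCD = 8
Convert: 16/8 and 7/8
Difference = |16 - 7|/8 = 9/8
Simplified = 9/8

9/8


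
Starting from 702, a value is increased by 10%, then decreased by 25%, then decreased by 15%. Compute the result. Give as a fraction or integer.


Start: 702
Step 1: increase by 10% => multiply by 110/100
  702 * 110/100 = 3861/5
Step 2: decrease by 25% => multiply by 75/100
  3861/5 * 75/100 = 11583/20
Step 3: decrease by 15% => multiply by 85/100
  11583/20 * 85/100 = 196911/400
Final value = 196911/400

196911/400


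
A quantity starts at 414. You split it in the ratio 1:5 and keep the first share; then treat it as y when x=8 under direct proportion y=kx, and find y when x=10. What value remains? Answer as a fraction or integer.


Start with 414.
Step 1: Split 1:5, first share = 414 * 1/6 = 69
Step 2: Direct prop: k = (69)/8; new y = k*10 = 69*10/8 = 345/4
Final result = 345/4

345/4


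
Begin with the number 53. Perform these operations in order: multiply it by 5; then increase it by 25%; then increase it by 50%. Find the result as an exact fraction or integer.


Start with 53.
Step 1: Multiply by 5: 53 * 5 = 265
Step 2: Increase by 25%: 265 * 125/100 = 1325/4
Step 3: Increase by 50%: 1325/4 * 150/100 = 3975/8
Final result = 3975/8

3975/8


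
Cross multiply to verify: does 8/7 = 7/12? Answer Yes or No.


Cross multiply to check 8/7 = 7/12
Left cross product: 8 * 12 = 96
Right cross product: 7 * 7 = 49
96 != 49
Not equal, so proportions differ => No

No


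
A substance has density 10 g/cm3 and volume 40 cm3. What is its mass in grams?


Using mass = density * volume
Density = 10 g/cm3
Volume = 40 cm3
Mass = 10 * 40
= 400 g

400


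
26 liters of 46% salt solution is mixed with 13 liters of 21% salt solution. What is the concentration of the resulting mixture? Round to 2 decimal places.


Solute in mixture 1 = 46% of 26 L = 26*46/100 = 299/25 L
Solute in mixture 2 = 21% of 13 L = 13*21/100 = 273/100 L
Total solute = 299/25 + 273/100 = 1469/100 L
Total volume = 26 + 13 = 39 L
Final concentration = 1469/100/39 * 100 = 37.67%

37.67


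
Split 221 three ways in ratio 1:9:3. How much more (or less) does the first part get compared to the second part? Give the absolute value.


Total parts = 1 + 9 + 3 = 13
Value per part = 221 / 13 = 17
Shares: 1*17=17, 9*17=153, 3*17=51
First share = 17, second share = 153
Difference = |17 - 153| = 136

136


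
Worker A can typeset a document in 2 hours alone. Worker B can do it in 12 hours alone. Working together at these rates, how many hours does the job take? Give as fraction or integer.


Rate of A = 1/2 job per hour
Rate of B = 1/12 job per hour
Combined rate = 1/2 + 1/12
Find common denominator: (12 + 2)/(2*12) = 14/24
Combined rate = 7/12 job per hour
Time together = 1 / (7/12) = 12/7 hours

12/7


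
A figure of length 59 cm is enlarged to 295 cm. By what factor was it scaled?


Original length = 59 cm
Scaled length = 295 cm
Scale factor = 295 / 59
= 5

5


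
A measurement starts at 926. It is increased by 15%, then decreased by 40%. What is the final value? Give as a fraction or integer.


Start: 926
Step 1: increase by 15% => multiply by 115/100
  926 * 115/100 = 10649/10
Step 2: decrease by 40% => multiply by 60/100
  10649/10 * 60/100 = 31947/50
Final value = 31947/50

31947/50


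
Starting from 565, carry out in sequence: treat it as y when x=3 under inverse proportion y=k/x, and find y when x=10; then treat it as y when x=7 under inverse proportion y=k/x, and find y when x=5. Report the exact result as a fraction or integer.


Start with 565.
Step 1: Inverse prop: k = (565)*3; new y = k/10 = 565*3/10 = 339/2
Step 2: Inverse prop: k = (339/2)*7; new y = k/5 = 339/2*7/5 = 2373/10
Final result = 2373/10

2373/10


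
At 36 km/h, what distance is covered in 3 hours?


Using distance = speed * time
Speed = 36 km/h
Time = 3 hours
Distance = 36 * 3
= 108 km

108


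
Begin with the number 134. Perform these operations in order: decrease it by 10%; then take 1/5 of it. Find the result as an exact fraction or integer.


Start with 134.
Step 1: Decrease by 10%: 134 * 90/100 = 603/5
Step 2: Take 1/5: 603/5 * 1/5 = 603/25
Final result = 603/25

603/25


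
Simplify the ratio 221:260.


Find GCD(221, 260)
GCD = 13
Divide both by 13: 221/13 = 17, 260/13 = 20
Simplified ratio = 17:20

17:20


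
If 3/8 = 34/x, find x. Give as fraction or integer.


Setting up: 3/8 = 34/x
Cross multiply: 3 * x = 8 * 34
3x = 272
x = 272/3
x = 272/3

272/3


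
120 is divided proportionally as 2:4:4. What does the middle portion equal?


Ratio = 2:4:4
Total parts = 2 + 4 + 4 = 10
Value per part = 120 / 10 = 12
First share = 2 * 12 = 24
Middle share = 4 * 12 = 48
Third share = 4 * 12 = 48

48


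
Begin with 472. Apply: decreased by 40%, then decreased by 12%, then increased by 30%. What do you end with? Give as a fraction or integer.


Start: 472
Step 1: decrease by 40% => multiply by 60/100
  472 * 60/100 = 1416/5
Step 2: decrease by 12% => multiply by 88/100
  1416/5 * 88/100 = 31152/125
Step 3: increase by 30% => multiply by 130/100
  31152/125 * 130/100 = 202488/625
Final value = 202488/625

202488/625


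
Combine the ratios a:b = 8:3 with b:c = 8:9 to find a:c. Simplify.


Given a:b = 8:3 and b:c = 8:9
Make b consistent. Multiply first ratio by 8: a:b = 64:24
Multiply second ratio by 3: b:c = 24:27
Now b = 24 in both, so a:b:c = 64:24:27
Therefore a:c = 64:27
Simplify by GCD: a:c = 64:27

64:27


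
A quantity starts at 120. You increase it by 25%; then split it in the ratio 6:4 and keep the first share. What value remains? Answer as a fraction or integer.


Start with 120.
Step 1: Increase by 25%: 120 * 125/100 = 150
Step 2: Split 6:4, first share = 150 * 6/10 = 90
Final result = 90

90


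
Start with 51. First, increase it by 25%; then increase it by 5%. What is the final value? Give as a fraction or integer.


Start with 51.
Step 1: Increase by 25%: 51 * 125/100 = 255/4
Step 2: Increase by 5%: 255/4 * 105/100 = 1071/16
Final result = 1071/16

1071/16


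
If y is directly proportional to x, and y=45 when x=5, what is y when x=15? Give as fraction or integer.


Direct proportion: y = kx
Find k: k = 45/5 = 9
Compute y at x=15: y = 9 * 15
y = 135

135


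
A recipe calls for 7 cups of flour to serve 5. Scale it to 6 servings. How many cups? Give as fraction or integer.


Original: 7 cups for 5 servings
Target servings = 6
Scaling factor = 6/5
New amount = 7 * 6/5
= 42/5
= 42/5 cups

42/5


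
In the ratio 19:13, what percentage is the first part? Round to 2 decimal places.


Total parts = 19 + 13 = 32
First part fraction = 19/32
Percentage = (19/32) * 100
= 0.59375 * 100
= 59.38%

59.38


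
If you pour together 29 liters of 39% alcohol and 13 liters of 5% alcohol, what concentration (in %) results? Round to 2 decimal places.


Solute in mixture 1 = 39% of 29 L = 29*39/100 = 1131/100 L
Solute in mixture 2 = 5% of 13 L = 13*5/100 = 13/20 L
Total solute = 1131/100 + 13/20 = 299/25 L
Total volume = 29 + 13 = 42 L
Final concentration = 299/25/42 * 100 = 28.48%

28.48


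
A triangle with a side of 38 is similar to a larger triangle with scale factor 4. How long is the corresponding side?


Similar triangles have proportional sides
Scale factor = 4
Smaller side = 38
Corresponding larger side = 38 * 4
= 152

152


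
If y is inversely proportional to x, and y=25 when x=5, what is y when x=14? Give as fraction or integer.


Inverse proportion: y = k/x
Find k: k = 5 * 25 = 125
Compute y at x=14: y = 125/14
y = 125/14

125/14


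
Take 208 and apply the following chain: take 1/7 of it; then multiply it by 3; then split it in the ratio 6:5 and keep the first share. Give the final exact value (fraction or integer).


Start with 208.
Step 1: Take 1/7: 208 * 1/7 = 208/7
Step 2: Multiply by 3: 208/7 * 3 = 624/7
Step 3: Split 6:5, first share = 624/7 * 6/11 = 3744/77
Final result = 3744/77

3744/77


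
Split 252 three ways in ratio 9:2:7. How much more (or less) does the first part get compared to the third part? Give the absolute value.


Total parts = 9 + 2 + 7 = 18
Value per part = 252 / 18 = 14
Shares: 9*14=126, 2*14=28, 7*14=98
First share = 126, third share = 98
Difference = |126 - 98| = 28

28


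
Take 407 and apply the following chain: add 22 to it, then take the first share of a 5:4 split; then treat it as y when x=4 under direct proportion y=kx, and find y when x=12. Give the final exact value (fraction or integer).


Start with 407.
Step 1: Add 22: 407+22=429; split 5:4 first = 429*5/9 = 715/3
Step 2: Direct prop: k = (715/3)/4; new y = k*12 = 715/3*12/4 = 715
Final result = 715

715


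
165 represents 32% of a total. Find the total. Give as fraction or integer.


Given: 165 is 32% of the whole
Set up: 165 = 32/100 * whole
whole = 165 * 100 / 32
whole = 16500 / 32
whole = 4125/8

4125/8


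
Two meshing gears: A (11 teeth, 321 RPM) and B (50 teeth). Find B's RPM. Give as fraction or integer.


Gear ratio: teeth_A * RPM_A = teeth_B * RPM_B
11 * 321 = 50 * RPM_B
3531 = 50 * RPM_B
RPM_B = 3531 / 50
RPM_B = 3531/50

3531/50


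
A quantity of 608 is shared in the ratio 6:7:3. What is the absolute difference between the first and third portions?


Total parts = 6 + 7 + 3 = 16
Value per part = 608 / 16 = 38
Shares: 6*38=228, 7*38=266, 3*38=114
First share = 228, third share = 114
Difference = |228 - 114| = 114

114


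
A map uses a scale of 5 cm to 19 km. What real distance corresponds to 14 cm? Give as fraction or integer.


Map scale: 5 cm = 19 km
Measured distance on map = 14 cm
Set up proportion: 14 * 19 / 5
= 266 / 5
= 266/5 km

266/5


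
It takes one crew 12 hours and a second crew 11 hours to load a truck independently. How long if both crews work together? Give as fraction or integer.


Rate of A = 1/12 job per hour
Rate of B = 1/11 job per hour
Combined rate = 1/12 + 1/11
Find common denominator: (11 + 12)/(12*11) = 23/132
Combined rate = 23/132 job per hour
Time together = 1 / (23/132) = 132/23 hours

132/23


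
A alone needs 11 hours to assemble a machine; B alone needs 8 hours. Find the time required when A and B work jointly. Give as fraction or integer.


Rate of A = 1/11 job per hour
Rate of B = 1/8 job per hour
Combined rate = 1/11 + 1/8
Find common denominator: (8 + 11)/(11*8) = 19/88
Combined rate = 19/88 job per hour
Time together = 1 / (19/88) = 88/19 hours

88/19


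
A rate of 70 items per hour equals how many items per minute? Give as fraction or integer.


Converting from per hour to per minute
Rate = 70 items per hour
Divide by 60: 70/60
= 7/6 items per minute

7/6


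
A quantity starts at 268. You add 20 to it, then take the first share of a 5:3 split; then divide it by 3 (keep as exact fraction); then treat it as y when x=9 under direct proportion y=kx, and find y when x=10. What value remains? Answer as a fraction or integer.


Start with 268.
Step 1: Add 20: 268+20=288; split 5:3 first = 288*5/8 = 180
Step 2: Divide by 3: 180 / 3 = 60
Step 3: Direct prop: k = (60)/9; new y = k*10 = 60*10/9 = 200/3
Final result = 200/3

200/3


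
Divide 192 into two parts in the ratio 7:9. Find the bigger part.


Total parts = 7 + 9 = 16
Value per part = 192 / 16 = 12
First share = 7 * 12 = 84
Second share = 9 * 12 = 108
Larger share = 108

108


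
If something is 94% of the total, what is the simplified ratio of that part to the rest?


Part = 94%, Remainder = 6%
Ratio = 94:6
GCD(94, 6) = 2
Simplify: 47:3 = 47:3

47:3


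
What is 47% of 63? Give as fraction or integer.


Compute 47% of 63
Convert percentage: 47% = 47/100
Multiply: 63 * 47/100
= 2961/100
= 2961/100

2961/100


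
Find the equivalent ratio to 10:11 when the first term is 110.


Original ratio: 10:11
First term target: 110
Scale factor = 110 / 10 = 11
Multiply second term: 11 * 11 = 121
Equivalent ratio = 110:121

110:121


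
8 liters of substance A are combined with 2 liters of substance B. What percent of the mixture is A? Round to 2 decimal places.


Volume of A = 8 L
Volume of B = 2 L
Total volume = 8 + 2 = 10 L
Percentage of A = (8/10) * 100
= 80.00%

80.00


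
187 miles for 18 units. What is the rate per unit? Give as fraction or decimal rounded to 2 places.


Total miles = 187
Number of units = 18
Unit rate = 187 / 18
= 10.39 miles per unit

10.39


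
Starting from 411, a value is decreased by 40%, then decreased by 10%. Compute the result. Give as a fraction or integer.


Start: 411
Step 1: decrease by 40% => multiply by 60/100
  411 * 60/100 = 1233/5
Step 2: decrease by 10% => multiply by 90/100
  1233/5 * 90/100 = 11097/50
Final value = 11097/50

11097/50


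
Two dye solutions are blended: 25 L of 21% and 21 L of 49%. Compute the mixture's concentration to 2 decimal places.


Solute in mixture 1 = 21% of 25 L = 25*21/100 = 21/4 L
Solute in mixture 2 = 49% of 21 L = 21*49/100 = 1029/100 L
Total solute = 21/4 + 1029/100 = 777/50 L
Total volume = 25 + 21 = 46 L
Final concentration = 777/50/46 * 100 = 33.78%

33.78


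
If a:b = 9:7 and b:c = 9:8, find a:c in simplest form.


Given a:b = 9:7 and b:c = 9:8
Make b consistent. Multiply first ratio by 9: a:b = 81:63
Multiply second ratio by 7: b:c = 63:56
Now b = 63 in both, so a:b:c = 81:63:56
Therefore a:c = 81:56
Simplify by GCD: a:c = 81:56

81:56


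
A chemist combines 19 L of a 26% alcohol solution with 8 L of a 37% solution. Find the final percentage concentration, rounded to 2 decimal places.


Solute in mixture 1 = 26% of 19 L = 19*26/100 = 247/50 L
Solute in mixture 2 = 37% of 8 L = 8*37/100 = 74/25 L
Total solute = 247/50 + 74/25 = 79/10 L
Total volume = 19 + 8 = 27 L
Final concentration = 79/10/27 * 100 = 29.26%

29.26


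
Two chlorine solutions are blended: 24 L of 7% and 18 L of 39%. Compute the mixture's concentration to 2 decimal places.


Solute in mixture 1 = 7% of 24 L = 24*7/100 = 42/25 L
Solute in mixture 2 = 39% of 18 L = 18*39/100 = 351/50 L
Total solute = 42/25 + 351/50 = 87/10 L
Total volume = 24 + 18 = 42 L
Final concentration = 87/10/42 * 100 = 20.71%

20.71


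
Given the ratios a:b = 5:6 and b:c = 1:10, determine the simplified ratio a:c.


Given a:b = 5:6 and b:c = 1:10
Make b consistent. Multiply first ratio by 1: a:b = 5:6
Multiply second ratio by 6: b:c = 6:60
Now b = 6 in both, so a:b:c = 5:6:60
Therefore a:c = 5:60
Simplify by GCD: a:c = 1:12

1:12


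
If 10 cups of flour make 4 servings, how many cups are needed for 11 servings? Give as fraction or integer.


Original: 10 cups for 4 servings
Target servings = 11
Scaling factor = 11/4
New amount = 10 * 11/4
= 110/4
= 55/2 cups

55/2


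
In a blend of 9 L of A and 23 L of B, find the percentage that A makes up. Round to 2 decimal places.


Volume of A = 9 L
Volume of B = 23 L
Total volume = 9 + 23 = 32 L
Percentage of A = (9/32) * 100
= 28.13%

28.13


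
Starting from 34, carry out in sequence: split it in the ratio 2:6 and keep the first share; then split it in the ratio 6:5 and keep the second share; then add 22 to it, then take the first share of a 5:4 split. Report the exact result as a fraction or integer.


Start with 34.
Step 1: Split 2:6, first share = 34 * 2/8 = 17/2
Step 2: Split 6:5, second share = 17/2 * 5/11 = 85/22
Step 3: Add 22: 85/22+22=569/22; split 5:4 first = 569/22*5/9 = 2845/198
Final result = 2845/198

2845/198


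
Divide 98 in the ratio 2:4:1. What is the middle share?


Ratio = 2:4:1
Total parts = 2 + 4 + 1 = 7
Value per part = 98 / 7 = 14
First share = 2 * 14 = 28
Middle share = 4 * 14 = 56
Third share = 1 * 14 = 14

56


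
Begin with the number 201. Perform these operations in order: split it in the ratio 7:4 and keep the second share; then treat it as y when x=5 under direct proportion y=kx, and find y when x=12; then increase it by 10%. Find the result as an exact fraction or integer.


Start with 201.
Step 1: Split 7:4, second share = 201 * 4/11 = 804/11
Step 2: Direct prop: k = (804/11)/5; new y = k*12 = 804/11*12/5 = 9648/55
Step 3: Increase by 10%: 9648/55 * 110/100 = 4824/25
Final result = 4824/25

4824/25


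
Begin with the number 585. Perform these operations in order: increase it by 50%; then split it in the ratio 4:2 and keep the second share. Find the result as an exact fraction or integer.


Start with 585.
Step 1: Increase by 50%: 585 * 150/100 = 1755/2
Step 2: Split 4:2, second share = 1755/2 * 2/6 = 585/2
Final result = 585/2

585/2


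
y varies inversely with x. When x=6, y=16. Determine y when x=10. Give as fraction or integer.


Inverse proportion: y = k/x
Find k: k = 6 * 16 = 96
Compute y at x=10: y = 96/10
y = 48/5

48/5


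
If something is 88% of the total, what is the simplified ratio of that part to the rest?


Part = 88%, Remainder = 12%
Ratio = 88:12
GCD(88, 12) = 4
Simplify: 22:3 = 22:3

22:3


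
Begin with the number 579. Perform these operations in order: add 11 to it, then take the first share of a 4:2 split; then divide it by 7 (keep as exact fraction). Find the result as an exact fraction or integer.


Start with 579.
Step 1: Add 11: 579+11=590; split 4:2 first = 590*4/6 = 1180/3
Step 2: Divide by 7: 1180/3 / 7 = 1180/21
Final result = 1180/21

1180/21


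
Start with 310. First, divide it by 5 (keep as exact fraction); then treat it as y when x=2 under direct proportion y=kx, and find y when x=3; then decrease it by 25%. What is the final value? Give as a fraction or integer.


Start with 310.
Step 1: Divide by 5: 310 / 5 = 62
Step 2: Direct prop: k = (62)/2; new y = k*3 = 62*3/2 = 93
Step 3: Decrease by 25%: 93 * 75/100 = 279/4
Final result = 279/4

279/4


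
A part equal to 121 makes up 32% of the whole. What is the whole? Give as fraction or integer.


Given: 121 is 32% of the whole
Set up: 121 = 32/100 * whole
whole = 121 * 100 / 32
whole = 12100 / 32
whole = 3025/8

3025/8


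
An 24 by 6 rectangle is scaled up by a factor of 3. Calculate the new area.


Original dimensions: 24 x 6
Enlargement factor = 3
New width = 24 * 3 = 72
New height = 6 * 3 = 18
New area = 72 * 18 = 1296

1296


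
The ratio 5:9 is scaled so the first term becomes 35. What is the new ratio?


Original ratio: 5:9
First term target: 35
Scale factor = 35 / 5 = 7
Multiply second term: 9 * 7 = 63
Equivalent ratio = 35:63

35:63


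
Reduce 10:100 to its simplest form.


Find GCD(10, 100)
GCD = 10
Divide both by 10: 10/10 = 1, 100/10 = 10
Simplified ratio = 1:10

1:10


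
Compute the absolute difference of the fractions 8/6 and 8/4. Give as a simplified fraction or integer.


Simplify: 8/6 = 4/3 and 8/4 = 2
Find common denominator: LCD = 3
Convert: 4/3 and 6/3
Difference = |4 - 6|/3 = 2/3
Simplified = 2/3

2/3


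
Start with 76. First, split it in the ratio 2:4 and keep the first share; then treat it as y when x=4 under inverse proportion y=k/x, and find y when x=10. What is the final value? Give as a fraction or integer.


Start with 76.
Step 1: Split 2:4, first share = 76 * 2/6 = 76/3
Step 2: Inverse prop: k = (76/3)*4; new y = k/10 = 76/3*4/10 = 152/15
Final result = 152/15

152/15


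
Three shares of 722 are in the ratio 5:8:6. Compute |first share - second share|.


Total parts = 5 + 8 + 6 = 19
Value per part = 722 / 19 = 38
Shares: 5*38=190, 8*38=304, 6*38=228
First share = 190, second share = 304
Difference = |190 - 304| = 114

114


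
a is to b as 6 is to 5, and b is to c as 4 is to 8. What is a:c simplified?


Given a:b = 6:5 and b:c = 4:8
Make b consistent. Multiply first ratio by 4: a:b = 24:20
Multiply second ratio by 5: b:c = 20:40
Now b = 20 in both, so a:b:c = 24:20:40
Therefore a:c = 24:40
Simplify by GCD: a:c = 3:5

3:5


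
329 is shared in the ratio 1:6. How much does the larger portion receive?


Total parts = 1 + 6 = 7
Value per part = 329 / 7 = 47
First share = 1 * 47 = 47
Second share = 6 * 47 = 282
Larger share = 282

282


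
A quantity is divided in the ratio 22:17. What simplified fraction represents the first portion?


Total parts = 22 + 17 = 39
First part fraction = 22/39
Simplify: 22/39 = 22/39

22/39


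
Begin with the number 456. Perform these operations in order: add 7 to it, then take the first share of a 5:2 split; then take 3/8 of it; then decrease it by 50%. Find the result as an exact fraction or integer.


Start with 456.
Step 1: Add 7: 456+7=463; split 5:2 first = 463*5/7 = 2315/7
Step 2: Take 3/8: 2315/7 * 3/8 = 6945/56
Step 3: Decrease by 50%: 6945/56 * 50/100 = 6945/112
Final result = 6945/112

6945/112


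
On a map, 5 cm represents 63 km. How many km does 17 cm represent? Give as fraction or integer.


Map scale: 5 cm = 63 km
Measured distance on map = 17 cm
Set up proportion: 17 * 63 / 5
= 1071 / 5
= 1071/5 km

1071/5


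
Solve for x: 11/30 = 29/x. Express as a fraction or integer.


Setting up: 11/30 = 29/x
Cross multiply: 11 * x = 30 * 29
11x = 870
x = 870/11
x = 870/11

870/11


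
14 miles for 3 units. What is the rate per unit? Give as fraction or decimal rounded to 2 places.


Total miles = 14
Number of units = 3
Unit rate = 14 / 3
= 4.67 miles per unit

4.67


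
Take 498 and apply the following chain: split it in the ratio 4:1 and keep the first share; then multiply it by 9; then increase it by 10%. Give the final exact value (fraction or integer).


Start with 498.
Step 1: Split 4:1, first share = 498 * 4/5 = 1992/5
Step 2: Multiply by 9: 1992/5 * 9 = 17928/5
Step 3: Increase by 10%: 17928/5 * 110/100 = 98604/25
Final result = 98604/25

98604/25


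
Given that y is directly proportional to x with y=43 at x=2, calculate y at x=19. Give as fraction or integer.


Direct proportion: y = kx
Find k: k = 43/2 = 43/2
Compute y at x=19: y = 43/2 * 19
y = 817/2

817/2


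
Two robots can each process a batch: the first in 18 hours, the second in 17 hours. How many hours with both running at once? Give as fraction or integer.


Rate of A = 1/18 job per hour
Rate of B = 1/17 job per hour
Combined rate = 1/18 + 1/17
Find common denominator: (17 + 18)/(18*17) = 35/306
Combined rate = 35/306 job per hour
Time together = 1 / (35/306) = 306/35 hours

306/35


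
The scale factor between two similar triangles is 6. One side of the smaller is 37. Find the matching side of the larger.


Similar triangles have proportional sides
Scale factor = 6
Smaller side = 37
Corresponding larger side = 37 * 6
= 222

222


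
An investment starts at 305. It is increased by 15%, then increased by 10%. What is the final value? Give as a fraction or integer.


Start: 305
Step 1: increase by 15% => multiply by 115/100
  305 * 115/100 = 1403/4
Step 2: increase by 10% => multiply by 110/100
  1403/4 * 110/100 = 15433/40
Final value = 15433/40

15433/40


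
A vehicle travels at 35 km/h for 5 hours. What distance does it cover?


Using distance = speed * time
Speed = 35 km/h
Time = 5 hours
Distance = 35 * 5
= 175 km

175


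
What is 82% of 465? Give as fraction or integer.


Compute 82% of 465
Convert percentage: 82% = 82/100
Multiply: 465 * 82/100
= 38130/100
= 3813/10

3813/10


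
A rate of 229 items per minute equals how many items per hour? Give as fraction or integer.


Converting from per minute to per hour
Rate = 229 items per minute
Multiply by 60: 229 * 60
= 13740 items per hour

13740


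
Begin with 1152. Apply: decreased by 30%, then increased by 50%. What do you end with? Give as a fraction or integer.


Start: 1152
Step 1: decrease by 30% => multiply by 70/100
  1152 * 70/100 = 4032/5
Step 2: increase by 50% => multiply by 150/100
  4032/5 * 150/100 = 6048/5
Final value = 6048/5

6048/5


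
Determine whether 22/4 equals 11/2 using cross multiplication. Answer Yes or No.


Cross multiply to check 22/4 = 11/2
Left cross product: 22 * 2 = 44
Right cross product: 4 * 11 = 44
44 = 44
Equal, so proportions match => Yes

Yes


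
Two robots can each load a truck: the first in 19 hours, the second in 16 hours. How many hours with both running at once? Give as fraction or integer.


Rate of A = 1/19 job per hour
Rate of B = 1/16 job per hour
Combined rate = 1/19 + 1/16
Find common denominator: (16 + 19)/(19*16) = 35/304
Combined rate = 35/304 job per hour
Time together = 1 / (35/304) = 304/35 hours

304/35


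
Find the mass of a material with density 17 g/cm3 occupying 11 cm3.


Using mass = density * volume
Density = 17 g/cm3
Volume = 11 cm3
Mass = 17 * 11
= 187 g

187


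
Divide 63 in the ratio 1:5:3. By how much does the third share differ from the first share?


Total parts = 1 + 5 + 3 = 9
Value per part = 63 / 9 = 7
Shares: 1*7=7, 5*7=35, 3*7=21
Third share = 21, first share = 7
Difference = |21 - 7| = 14

14


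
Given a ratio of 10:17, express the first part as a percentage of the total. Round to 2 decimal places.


Total parts = 10 + 17 = 27
First part fraction = 10/27
Percentage = (10/27) * 100
= 0.37037 * 100
= 37.04%

37.04


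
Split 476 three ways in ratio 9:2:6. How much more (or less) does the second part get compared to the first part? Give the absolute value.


Total parts = 9 + 2 + 6 = 17
Value per part = 476 / 17 = 28
Shares: 9*28=252, 2*28=56, 6*28=168
Second share = 56, first share = 252
Difference = |56 - 252| = 196

196


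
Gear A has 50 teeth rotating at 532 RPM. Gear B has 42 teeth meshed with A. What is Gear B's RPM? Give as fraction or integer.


Gear ratio: teeth_A * RPM_A = teeth_B * RPM_B
50 * 532 = 42 * RPM_B
26600 = 42 * RPM_B
RPM_B = 26600 / 42
RPM_B = 1900/3

1900/3


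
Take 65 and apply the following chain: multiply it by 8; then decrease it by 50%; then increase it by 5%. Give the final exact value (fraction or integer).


Start with 65.
Step 1: Multiply by 8: 65 * 8 = 520
Step 2: Decrease by 50%: 520 * 50/100 = 260
Step 3: Increase by 5%: 260 * 105/100 = 273
Final result = 273

273


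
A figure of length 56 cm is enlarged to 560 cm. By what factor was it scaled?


Original length = 56 cm
Scaled length = 560 cm
Scale factor = 560 / 56
= 10

10


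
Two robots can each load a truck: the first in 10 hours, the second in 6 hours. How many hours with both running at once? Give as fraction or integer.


Rate of A = 1/10 job per hour
Rate of B = 1/6 job per hour
Combined rate = 1/10 + 1/6
Find common denominator: (6 + 10)/(10*6) = 16/60
Combined rate = 4/15 job per hour
Time together = 1 / (4/15) = 15/4 hours

15/4


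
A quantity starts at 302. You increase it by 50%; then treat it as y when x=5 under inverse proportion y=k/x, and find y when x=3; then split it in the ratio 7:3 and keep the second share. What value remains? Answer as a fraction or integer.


Start with 302.
Step 1: Increase by 50%: 302 * 150/100 = 453
Step 2: Inverse prop: k = (453)*5; new y = k/3 = 453*5/3 = 755
Step 3: Split 7:3, second share = 755 * 3/10 = 453/2
Final result = 453/2

453/2


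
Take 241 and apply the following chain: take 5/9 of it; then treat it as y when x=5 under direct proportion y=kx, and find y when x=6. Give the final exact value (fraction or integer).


Start with 241.
Step 1: Take 5/9: 241 * 5/9 = 1205/9
Step 2: Direct prop: k = (1205/9)/5; new y = k*6 = 1205/9*6/5 = 482/3
Final result = 482/3

482/3


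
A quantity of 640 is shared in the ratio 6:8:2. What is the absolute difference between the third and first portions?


Total parts = 6 + 8 + 2 = 16
Value per part = 640 / 16 = 40
Shares: 6*40=240, 8*40=320, 2*40=80
Third share = 80, first share = 240
Difference = |80 - 240| = 160

160


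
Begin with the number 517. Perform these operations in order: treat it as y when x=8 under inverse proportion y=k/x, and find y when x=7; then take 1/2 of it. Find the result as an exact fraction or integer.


Start with 517.
Step 1: Inverse prop: k = (517)*8; new y = k/7 = 517*8/7 = 4136/7
Step 2: Take 1/2: 4136/7 * 1/2 = 2068/7
Final result = 2068/7

2068/7


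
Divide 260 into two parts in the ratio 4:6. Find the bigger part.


Total parts = 4 + 6 = 10
Value per part = 260 / 10 = 26
First share = 4 * 26 = 104
Second share = 6 * 26 = 156
Larger share = 156

156


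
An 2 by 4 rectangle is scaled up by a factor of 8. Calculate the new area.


Original dimensions: 2 x 4
Enlargement factor = 8
New width = 2 * 8 = 16
New height = 4 * 8 = 32
New area = 16 * 32 = 512

512


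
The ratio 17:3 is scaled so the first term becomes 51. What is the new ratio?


Original ratio: 17:3
First term target: 51
Scale factor = 51 / 17 = 3
Multiply second term: 3 * 3 = 9
Equivalent ratio = 51:9

51:9


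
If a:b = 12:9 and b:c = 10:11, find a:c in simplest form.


Given a:b = 12:9 and b:c = 10:11
Make b consistent. Multiply first ratio by 10: a:b = 120:90
Multiply second ratio by 9: b:c = 90:99
Now b = 90 in both, so a:b:c = 120:90:99
Therefore a:c = 120:99
Simplify by GCD: a:c = 40:33

40:33


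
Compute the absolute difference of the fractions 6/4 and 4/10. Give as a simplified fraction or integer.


Simplify: 6/4 = 3/2 and 4/10 = 2/5
Find common denominator: LCD = 10
Convert: 15/10 and 4/10
Difference = |15 - 4|/10 = 11/10
Simplified = 11/10

11/10


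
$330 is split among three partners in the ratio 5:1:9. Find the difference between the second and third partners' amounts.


Total parts = 5 + 1 + 9 = 15
Value per part = 330 / 15 = 22
Shares: 5*22=110, 1*22=22, 9*22=198
Second share = 22, third share = 198
Difference = |22 - 198| = 176

176


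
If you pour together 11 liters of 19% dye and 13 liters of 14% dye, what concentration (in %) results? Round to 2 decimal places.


Solute in mixture 1 = 19% of 11 L = 11*19/100 = 209/100 L
Solute in mixture 2 = 14% of 13 L = 13*14/100 = 91/50 L
Total solute = 209/100 + 91/50 = 391/100 L
Total volume = 11 + 13 = 24 L
Final concentration = 391/100/24 * 100 = 16.29%

16.29
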